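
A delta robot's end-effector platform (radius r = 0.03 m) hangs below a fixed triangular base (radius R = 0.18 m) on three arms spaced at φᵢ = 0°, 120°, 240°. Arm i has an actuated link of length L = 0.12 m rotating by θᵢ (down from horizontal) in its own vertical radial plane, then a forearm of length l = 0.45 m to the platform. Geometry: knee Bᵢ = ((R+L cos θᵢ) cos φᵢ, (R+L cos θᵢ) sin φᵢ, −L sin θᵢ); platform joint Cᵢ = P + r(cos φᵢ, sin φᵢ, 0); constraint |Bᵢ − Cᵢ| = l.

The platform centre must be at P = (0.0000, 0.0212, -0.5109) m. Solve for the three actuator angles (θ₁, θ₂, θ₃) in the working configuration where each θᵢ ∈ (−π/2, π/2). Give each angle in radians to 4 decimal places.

θ₁ = 1.1339, θ₂ = 1.0468, θ₃ = 1.2214

arm 1 (φ=0.0°): x'=0.0000, y'=0.0212
  A=0.1500, B=-0.5109, C=(l²−L²−A²−y'²−z²)/(2L)=-0.3995
  √(A²+B²)=0.5325;  θ1 = -1.2852+2.4191 ≈ 1.1339
arm 2 (φ=120.0°): x'=0.0184, y'=-0.0106
  A=0.1316, B=-0.5109, C=(l²−L²−A²−y'²−z²)/(2L)=-0.3765
  θ2 = atan2(B,A) + arccos(C/0.5276) = 1.0468
φ3=240.0° → target in arm frame (-0.0184, -0.0106)
  e−x'=0.1684;  (l²−L²−(e−x')²−y'²−z²)/2L = -0.4224
  √(A²+B²)=0.5379;  θ3 = -1.2525+2.4739 ≈ 1.2214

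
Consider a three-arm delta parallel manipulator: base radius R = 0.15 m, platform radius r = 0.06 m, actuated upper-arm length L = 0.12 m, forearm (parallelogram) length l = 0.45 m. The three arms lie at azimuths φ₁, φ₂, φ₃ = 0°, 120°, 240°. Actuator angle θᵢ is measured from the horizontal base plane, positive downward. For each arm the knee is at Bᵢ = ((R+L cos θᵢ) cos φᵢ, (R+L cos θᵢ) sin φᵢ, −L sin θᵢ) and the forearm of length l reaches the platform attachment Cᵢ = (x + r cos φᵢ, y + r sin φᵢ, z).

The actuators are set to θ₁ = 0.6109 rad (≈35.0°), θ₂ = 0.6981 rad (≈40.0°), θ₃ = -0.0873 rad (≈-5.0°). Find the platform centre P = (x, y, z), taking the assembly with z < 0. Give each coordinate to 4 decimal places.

(-0.0510, -0.1168, -0.4316)

arm 1 at φ=0.0°: ρ1 = 0.1883;  O1 = (0.1883, 0.0000, -0.0688)
arm 2 at φ=120.0°: ρ2 = 0.1819;  O2 = (-0.0910, 0.1576, -0.0771)
φ3=240.0°: virtual centre (-0.1048, -0.1815, 0.0105), radius l
subtract pairs → two planes through P
[-0.5585 0.3151 -0.0166]·P = -0.0011;  [-0.5861 -0.3629 0.1586]·P = 0.0038
det = 0.3874;  x = -0.0020+0.1134z,  y = -0.0072+0.2538z
sphere 1 gives Az²+Bz+C=0 with A=1.0773, B=0.0908, C=-0.1615;  B²−4AC=0.7041;  roots -0.4316, 0.3473;  negative root z = -0.4316
x = -0.0510, y = -0.1168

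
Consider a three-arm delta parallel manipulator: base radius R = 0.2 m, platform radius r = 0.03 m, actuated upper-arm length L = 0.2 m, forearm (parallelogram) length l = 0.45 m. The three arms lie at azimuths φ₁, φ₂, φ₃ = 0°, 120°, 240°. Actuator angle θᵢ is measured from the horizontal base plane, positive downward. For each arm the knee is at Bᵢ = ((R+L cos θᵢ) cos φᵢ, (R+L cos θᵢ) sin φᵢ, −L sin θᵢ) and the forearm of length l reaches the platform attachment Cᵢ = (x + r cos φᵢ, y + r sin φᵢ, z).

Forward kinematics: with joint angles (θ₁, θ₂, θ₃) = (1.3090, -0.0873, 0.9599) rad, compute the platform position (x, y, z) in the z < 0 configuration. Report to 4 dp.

(-0.1559, 0.1399, -0.3940)

arm 1 at φ=0.0°: (R−r)+L cos θ1 = 0.2218;  O1 = (0.2218, 0.0000, -0.1932)
arm 2 at φ=120.0°: (R−r)+L cos θ2 = 0.3692;  O2 = (-0.1846, 0.3198, 0.0174)
arm 3 at φ=240.0°: (R−r)+L cos θ3 = 0.2847;  O3 = (-0.1424, -0.2466, -0.1638)
|O₂|²−|O₁|² = 0.0501;  |O₃|²−|O₁|² = 0.0214
[-0.8128 0.6395 0.4212]·P = 0.0501;  [-0.7282 -0.4932 0.0587]·P = 0.0214
Cramer: x(z) = -0.0443+0.2831z;  y(z) = 0.0221-0.2989z
into |P−O₁|² = l²: 1.1695z² + 0.2225z + -0.0939 = 0;  Δ = 0.4887;  z = -0.3940 or 0.2037 → z<0 root = -0.3940
x = -0.1559, y = 0.1399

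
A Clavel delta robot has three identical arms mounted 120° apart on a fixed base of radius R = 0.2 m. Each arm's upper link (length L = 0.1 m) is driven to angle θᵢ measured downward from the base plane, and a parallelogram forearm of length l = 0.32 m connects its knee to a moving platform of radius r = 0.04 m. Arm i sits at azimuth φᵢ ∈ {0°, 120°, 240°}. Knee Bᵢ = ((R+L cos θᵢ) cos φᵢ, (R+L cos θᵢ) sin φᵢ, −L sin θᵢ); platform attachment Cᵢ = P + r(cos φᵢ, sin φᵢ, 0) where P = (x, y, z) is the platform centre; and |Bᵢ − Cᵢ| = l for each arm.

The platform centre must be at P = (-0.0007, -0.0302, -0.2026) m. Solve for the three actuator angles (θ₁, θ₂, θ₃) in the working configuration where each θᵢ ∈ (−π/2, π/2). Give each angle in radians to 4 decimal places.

θ₁ = 0.1745, θ₂ = 0.4358, θ₃ = -0.1743

arm 1 (φ=0.0°): x'=-0.0007, y'=-0.0302
  A cos θ + B sin θ = C:  0.1607·cos θ + -0.2026·sin θ = 0.1231
  γ=atan2(-0.2026,0.1607)=-0.9002;  ψ=arccos(0.4760)=1.0747;  θ1=γ+ψ≈0.1745
arm 2 (φ=120.0°): x'=-0.0258, y'=0.0157
  A=0.1858, B=-0.2026, C=(l²−L²−A²−y'²−z²)/(2L)=0.0829
  √(A²+B²)=0.2749;  θ2 = -0.8286+1.2644 ≈ 0.4358
rotate P by −φ3: (0.0265, 0.0145, -0.2026)
  A cos θ + B sin θ = C:  0.1335·cos θ + -0.2026·sin θ = 0.1666
  γ=atan2(-0.2026,0.1335)=-0.9882;  ψ=arccos(0.6867)=0.8139;  θ3=γ+ψ≈-0.1743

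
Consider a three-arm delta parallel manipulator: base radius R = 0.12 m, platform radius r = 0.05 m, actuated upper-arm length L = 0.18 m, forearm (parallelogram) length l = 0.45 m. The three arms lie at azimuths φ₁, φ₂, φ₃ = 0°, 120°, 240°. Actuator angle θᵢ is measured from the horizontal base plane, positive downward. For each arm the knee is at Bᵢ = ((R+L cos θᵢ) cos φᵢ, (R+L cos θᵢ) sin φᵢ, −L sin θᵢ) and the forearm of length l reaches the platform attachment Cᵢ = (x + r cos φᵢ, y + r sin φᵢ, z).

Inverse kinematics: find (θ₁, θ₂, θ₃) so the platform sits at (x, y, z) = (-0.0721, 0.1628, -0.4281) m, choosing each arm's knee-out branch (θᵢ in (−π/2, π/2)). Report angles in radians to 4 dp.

rotate P by −φ1: (-0.0721, 0.1628, -0.4281)
  A cos θ + B sin θ = C:  0.1421·cos θ + -0.4281·sin θ = -0.1663
  √(A²+B²)=0.4511;  θ1 = -1.2503+1.9484 ≈ 0.6981
rotate P by −φ2: (0.1770, -0.0190, -0.4281)
  e−x'=-0.1070;  (l²−L²−(e−x')²−y'²−z²)/2L = -0.0694
  θ2 = atan2(B,A) + arccos(C/0.4413) = -0.0871
arm 3 (φ=240.0°): x'=-0.1049, y'=-0.1438
  e−x'=0.1749;  (l²−L²−(e−x')²−y'²−z²)/2L = -0.1791
  γ=atan2(-0.4281,0.1749)=-1.1829;  ψ=arccos(-0.3872)=1.9684;  θ3=γ+ψ≈0.7855

θ₁ = 0.6981, θ₂ = -0.0871, θ₃ = 0.7855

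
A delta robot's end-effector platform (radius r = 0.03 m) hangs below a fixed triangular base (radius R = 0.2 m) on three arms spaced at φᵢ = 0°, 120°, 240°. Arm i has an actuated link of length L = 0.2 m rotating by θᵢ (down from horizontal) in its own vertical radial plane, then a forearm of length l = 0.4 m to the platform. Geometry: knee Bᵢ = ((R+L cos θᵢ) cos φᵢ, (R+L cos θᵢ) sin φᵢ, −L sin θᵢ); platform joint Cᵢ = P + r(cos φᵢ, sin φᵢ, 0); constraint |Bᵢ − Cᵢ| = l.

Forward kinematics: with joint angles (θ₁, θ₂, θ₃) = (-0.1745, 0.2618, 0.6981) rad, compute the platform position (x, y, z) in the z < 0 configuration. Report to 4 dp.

(0.0593, 0.0415, -0.2175)

arm 1 at φ=0.0°: ρ1 = 0.3670;  S1 = (0.3670, 0.0000, 0.0347)
arm 2 at φ=120.0°: ρ2 = 0.3632;  S2 = (-0.1816, 0.3145, -0.0518)
S3 = (0.3232·cos240.0°, 0.3232·sin240.0°, -0.1286) = (-0.1616, -0.2799, -0.1286)
|S₂|²−|S₁|² = -0.0013;  |S₃|²−|S₁|² = -0.0149
plane₁₂: -1.0971x+0.6291y+-0.1730z = -0.0013
det = 1.2792;  x = 0.0079+-0.2363z,  y = 0.0117+-0.1371z
sphere 1 gives Az²+Bz+C=0 with A=1.0746, B=0.0970, C=-0.0297;  B²−4AC=0.1371;  roots -0.2175, 0.1272;  negative root z = -0.2175
x = 0.0593, y = 0.0415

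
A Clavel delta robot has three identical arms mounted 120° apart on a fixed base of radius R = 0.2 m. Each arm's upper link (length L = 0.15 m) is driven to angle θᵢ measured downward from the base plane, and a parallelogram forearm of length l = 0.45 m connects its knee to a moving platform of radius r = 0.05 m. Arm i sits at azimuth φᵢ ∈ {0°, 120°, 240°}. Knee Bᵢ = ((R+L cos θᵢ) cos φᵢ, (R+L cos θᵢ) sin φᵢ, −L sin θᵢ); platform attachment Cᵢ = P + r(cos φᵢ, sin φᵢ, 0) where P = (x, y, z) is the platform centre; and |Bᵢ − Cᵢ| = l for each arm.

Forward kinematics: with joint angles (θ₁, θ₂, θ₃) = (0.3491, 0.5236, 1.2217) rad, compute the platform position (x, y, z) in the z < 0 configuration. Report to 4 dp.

arm 1 at φ=0.0°: ρ1 = 0.2910;  S1 = (0.2910, 0.0000, -0.0513)
arm 2 at φ=120.0°: ρ2 = 0.2799;  S2 = (-0.1400, 0.2424, -0.0750)
S3 = (0.2013·cos240.0°, 0.2013·sin240.0°, -0.1410) = (-0.1007, -0.1743, -0.1410)
eliminate P² terms by subtracting sphere 1 from 2 and 3
linear system: -0.8618x+0.4848y = -0.0033−-0.0474z; -0.7832x+-0.3487y = -0.0269−-0.1793z
det = 0.6802;  x = 0.0209+-0.1521z,  y = 0.0303+-0.1726z
into |P−S₁|² = l²: 1.0529z² + 0.1743z + -0.1260 = 0;  Δ = 0.5611;  z = -0.4385 or 0.2729 → z<0 root = -0.4385
x = 0.0876, y = 0.1059

(0.0876, 0.1059, -0.4385)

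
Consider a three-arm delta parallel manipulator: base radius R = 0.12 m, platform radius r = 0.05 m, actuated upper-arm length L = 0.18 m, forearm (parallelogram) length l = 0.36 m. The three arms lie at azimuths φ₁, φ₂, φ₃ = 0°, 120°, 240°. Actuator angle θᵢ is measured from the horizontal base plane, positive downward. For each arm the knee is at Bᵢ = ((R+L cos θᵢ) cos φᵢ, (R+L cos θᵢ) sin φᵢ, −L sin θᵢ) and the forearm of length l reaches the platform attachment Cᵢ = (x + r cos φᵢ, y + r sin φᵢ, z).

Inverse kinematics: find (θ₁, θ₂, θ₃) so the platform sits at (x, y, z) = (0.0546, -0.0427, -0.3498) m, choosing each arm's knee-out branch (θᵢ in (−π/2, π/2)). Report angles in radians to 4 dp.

θ₁ = 0.2617, θ₂ = 0.6977, θ₃ = 0.4361

φ1=0.0° → target in arm frame (0.0546, -0.0427)
  A cos θ + B sin θ = C:  0.0154·cos θ + -0.3498·sin θ = -0.0756
  √(A²+B²)=0.3501;  θ1 = -1.5268+1.7885 ≈ 0.2617
arm 2 (φ=120.0°): x'=-0.0643, y'=-0.0259
  e−x'=0.1343;  (l²−L²−(e−x')²−y'²−z²)/2L = -0.1218
  θ2 = atan2(B,A) + arccos(C/0.3747) = 0.6977
rotate P by −φ3: (0.0097, 0.0686, -0.3498)
  e−x'=0.0603;  (l²−L²−(e−x')²−y'²−z²)/2L = -0.0931
  γ=atan2(-0.3498,0.0603)=-1.4000;  ψ=arccos(-0.2622)=1.8361;  θ3=γ+ψ≈0.4361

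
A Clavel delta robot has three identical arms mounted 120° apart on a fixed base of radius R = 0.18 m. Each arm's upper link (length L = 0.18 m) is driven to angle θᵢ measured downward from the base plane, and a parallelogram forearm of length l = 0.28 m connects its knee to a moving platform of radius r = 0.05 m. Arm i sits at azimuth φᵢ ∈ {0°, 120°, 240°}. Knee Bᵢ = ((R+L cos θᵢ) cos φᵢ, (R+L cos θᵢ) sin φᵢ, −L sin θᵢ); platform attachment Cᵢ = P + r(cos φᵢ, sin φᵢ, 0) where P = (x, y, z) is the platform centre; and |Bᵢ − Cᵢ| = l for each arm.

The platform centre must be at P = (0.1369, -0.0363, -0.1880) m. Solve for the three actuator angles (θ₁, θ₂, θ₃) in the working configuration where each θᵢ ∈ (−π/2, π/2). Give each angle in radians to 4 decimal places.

θ₁ = -0.1743, θ₂ = 1.3962, θ₃ = 1.1344

arm 1 (φ=0.0°): x'=0.1369, y'=-0.0363
  A cos θ + B sin θ = C:  -0.0069·cos θ + -0.1880·sin θ = 0.0258
  γ=atan2(-0.1880,-0.0069)=-1.6075;  ψ=arccos(0.1372)=1.4332;  θ1=γ+ψ≈-0.1743
rotate P by −φ2: (-0.0999, -0.1004, -0.1880)
  A=0.2299, B=-0.1880, C=(l²−L²−A²−y'²−z²)/(2L)=-0.1452
  √(A²+B²)=0.2970;  θ2 = -0.6855+2.0817 ≈ 1.3962
rotate P by −φ3: (-0.0370, 0.1367, -0.1880)
  e−x'=0.1670;  (l²−L²−(e−x')²−y'²−z²)/2L = -0.0998
  √(A²+B²)=0.2515;  θ3 = -0.8444+1.9789 ≈ 1.1344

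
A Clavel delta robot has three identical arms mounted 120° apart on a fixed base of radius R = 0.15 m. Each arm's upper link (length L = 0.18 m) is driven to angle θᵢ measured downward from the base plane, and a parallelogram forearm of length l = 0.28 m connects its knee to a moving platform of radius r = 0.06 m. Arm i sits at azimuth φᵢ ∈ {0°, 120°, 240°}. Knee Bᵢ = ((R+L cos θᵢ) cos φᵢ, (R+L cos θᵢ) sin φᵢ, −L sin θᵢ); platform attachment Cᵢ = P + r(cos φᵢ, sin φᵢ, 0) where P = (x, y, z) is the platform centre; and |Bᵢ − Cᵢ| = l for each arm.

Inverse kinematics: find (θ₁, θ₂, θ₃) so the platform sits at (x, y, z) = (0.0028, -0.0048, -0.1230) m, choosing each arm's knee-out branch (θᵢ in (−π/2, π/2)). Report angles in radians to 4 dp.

θ₁ = 0.1742, θ₂ = 0.2623, θ₃ = 0.1746

arm 1 (φ=0.0°): x'=0.0028, y'=-0.0048
  A=0.0872, B=-0.1230, C=(l²−L²−A²−y'²−z²)/(2L)=0.0646
  θ1 = atan2(B,A) + arccos(C/0.1508) = 0.1742
rotate P by −φ2: (-0.0056, 0.0000, -0.1230)
  A=0.0956, B=-0.1230, C=(l²−L²−A²−y'²−z²)/(2L)=0.0604
  √(A²+B²)=0.1558;  θ2 = -0.9103+1.1726 ≈ 0.2623
φ3=240.0° → target in arm frame (0.0028, 0.0048)
  e−x'=0.0872;  (l²−L²−(e−x')²−y'²−z²)/2L = 0.0645
  γ=atan2(-0.1230,0.0872)=-0.9539;  ψ=arccos(0.4280)=1.1285;  θ3=γ+ψ≈0.1746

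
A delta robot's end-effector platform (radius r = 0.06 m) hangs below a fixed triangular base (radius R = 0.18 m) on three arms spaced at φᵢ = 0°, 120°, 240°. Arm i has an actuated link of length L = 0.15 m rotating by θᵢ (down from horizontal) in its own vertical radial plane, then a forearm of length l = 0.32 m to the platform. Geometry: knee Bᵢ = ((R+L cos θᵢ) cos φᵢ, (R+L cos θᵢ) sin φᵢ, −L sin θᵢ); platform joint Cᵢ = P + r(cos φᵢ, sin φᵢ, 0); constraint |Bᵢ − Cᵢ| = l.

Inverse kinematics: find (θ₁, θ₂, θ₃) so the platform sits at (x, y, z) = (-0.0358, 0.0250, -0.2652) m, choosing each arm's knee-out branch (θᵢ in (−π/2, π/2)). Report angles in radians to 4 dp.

arm 1 (φ=0.0°): x'=-0.0358, y'=0.0250
  A cos θ + B sin θ = C:  0.1558·cos θ + -0.2652·sin θ = -0.0511
  γ=atan2(-0.2652,0.1558)=-1.0396;  ψ=arccos(-0.1661)=1.7377;  θ1=γ+ψ≈0.6981
φ2=120.0° → target in arm frame (0.0396, 0.0185)
  A cos θ + B sin θ = C:  0.0804·cos θ + -0.2652·sin θ = 0.0092
  θ2 = atan2(B,A) + arccos(C/0.2771) = 0.2614
arm 3 (φ=240.0°): x'=-0.0038, y'=-0.0435
  A=0.1238, B=-0.2652, C=(l²−L²−A²−y'²−z²)/(2L)=-0.0255
  γ=atan2(-0.2652,0.1238)=-1.1342;  ψ=arccos(-0.0870)=1.6579;  θ3=γ+ψ≈0.5237

θ₁ = 0.6981, θ₂ = 0.2614, θ₃ = 0.5237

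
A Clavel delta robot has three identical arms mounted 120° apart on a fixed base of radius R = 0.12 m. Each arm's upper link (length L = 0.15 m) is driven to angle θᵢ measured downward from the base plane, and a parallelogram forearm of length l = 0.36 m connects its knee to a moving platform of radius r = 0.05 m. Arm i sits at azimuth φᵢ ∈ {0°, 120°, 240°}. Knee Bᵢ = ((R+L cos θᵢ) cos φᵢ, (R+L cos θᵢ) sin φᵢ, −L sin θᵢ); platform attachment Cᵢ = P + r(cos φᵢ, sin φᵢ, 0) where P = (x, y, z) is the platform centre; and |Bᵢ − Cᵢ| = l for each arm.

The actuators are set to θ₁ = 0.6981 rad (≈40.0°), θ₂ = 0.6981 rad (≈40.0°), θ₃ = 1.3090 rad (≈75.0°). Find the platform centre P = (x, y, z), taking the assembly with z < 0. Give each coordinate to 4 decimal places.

arm 1 at φ=0.0°: (R−r)+L cos θ1 = 0.1849;  centre 1 = (0.1849, 0.0000, -0.0964)
arm 2 at φ=120.0°: (R−r)+L cos θ2 = 0.1849;  centre 2 = (-0.0925, 0.1601, -0.0964)
arm 3 at φ=240.0°: (R−r)+L cos θ3 = 0.1088;  centre 3 = (-0.0544, -0.0942, -0.1449)
subtract pairs → two planes through P
plane₁₂: -0.5547x+0.3203y+0.0000z = 0.0000
Cramer: x(z) = 0.0132-0.1204z;  y(z) = 0.0229-0.2086z
into |P−centre ₁|² = l²: 1.0580z² + 0.2246z + -0.0903 = 0;  Δ = 0.4326;  z = -0.4170 or 0.2047 → z<0 root = -0.4170
x = 0.0634, y = 0.1099

(0.0634, 0.1099, -0.4170)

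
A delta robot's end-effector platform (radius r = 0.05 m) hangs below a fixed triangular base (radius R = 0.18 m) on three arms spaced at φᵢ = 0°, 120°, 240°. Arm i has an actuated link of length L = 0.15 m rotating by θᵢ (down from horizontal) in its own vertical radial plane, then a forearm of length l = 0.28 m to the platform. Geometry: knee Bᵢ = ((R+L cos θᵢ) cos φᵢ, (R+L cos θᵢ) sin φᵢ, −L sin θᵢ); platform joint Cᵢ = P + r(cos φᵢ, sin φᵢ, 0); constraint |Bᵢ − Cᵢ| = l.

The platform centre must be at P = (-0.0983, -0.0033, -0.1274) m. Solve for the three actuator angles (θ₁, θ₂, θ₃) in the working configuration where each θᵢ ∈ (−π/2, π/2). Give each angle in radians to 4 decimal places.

φ1=0.0° → target in arm frame (-0.0983, -0.0033)
  e−x'=0.2283;  (l²−L²−(e−x')²−y'²−z²)/2L = -0.0415
  θ1 = atan2(B,A) + arccos(C/0.2614) = 1.2214
φ2=120.0° → target in arm frame (0.0463, 0.0868)
  A cos θ + B sin θ = C:  0.0837·cos θ + -0.1274·sin θ = 0.0838
  √(A²+B²)=0.1524;  θ2 = -0.9895+0.9890 ≈ -0.0005
φ3=240.0° → target in arm frame (0.0520, -0.0835)
  A=0.0780, B=-0.1274, C=(l²−L²−A²−y'²−z²)/(2L)=0.0887
  γ=atan2(-0.1274,0.0780)=-1.0215;  ψ=arccos(0.5940)=0.9348;  θ3=γ+ψ≈-0.0867

θ₁ = 1.2214, θ₂ = -0.0005, θ₃ = -0.0867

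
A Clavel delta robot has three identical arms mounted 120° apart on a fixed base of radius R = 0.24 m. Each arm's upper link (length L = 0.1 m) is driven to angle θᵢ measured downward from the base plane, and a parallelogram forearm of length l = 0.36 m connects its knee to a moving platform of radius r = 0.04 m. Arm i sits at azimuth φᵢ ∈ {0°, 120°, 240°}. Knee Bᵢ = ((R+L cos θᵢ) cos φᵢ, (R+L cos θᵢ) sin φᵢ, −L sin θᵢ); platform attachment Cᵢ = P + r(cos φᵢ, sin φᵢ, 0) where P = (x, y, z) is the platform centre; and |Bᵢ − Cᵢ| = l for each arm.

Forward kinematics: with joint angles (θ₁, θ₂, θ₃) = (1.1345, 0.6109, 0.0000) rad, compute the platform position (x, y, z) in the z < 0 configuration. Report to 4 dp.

φ1=0.0°: virtual centre (0.2423, 0.0000, -0.0906), radius l
φ2=120.0°: virtual centre (-0.1410, 0.2441, -0.0574), radius l
arm 3 at φ=240.0°: ρ3 = 0.3000;  centre 3 = (-0.1500, -0.2598, 0.0000)
subtract pairs → two planes through P
plane₁₂: -0.7664x+0.4883y+0.0665z = 0.0159
det = 0.7813;  x = -0.0250+0.1575z,  y = -0.0067+0.1110z
quadratic in z: (1.0371)z²+(0.0956)z+(-0.0499)=0, √Δ=0.4650 → z ∈ {-0.2703, 0.1781}; z = -0.2703 (taking z<0)
x = -0.0676, y = -0.0367

(-0.0676, -0.0367, -0.2703)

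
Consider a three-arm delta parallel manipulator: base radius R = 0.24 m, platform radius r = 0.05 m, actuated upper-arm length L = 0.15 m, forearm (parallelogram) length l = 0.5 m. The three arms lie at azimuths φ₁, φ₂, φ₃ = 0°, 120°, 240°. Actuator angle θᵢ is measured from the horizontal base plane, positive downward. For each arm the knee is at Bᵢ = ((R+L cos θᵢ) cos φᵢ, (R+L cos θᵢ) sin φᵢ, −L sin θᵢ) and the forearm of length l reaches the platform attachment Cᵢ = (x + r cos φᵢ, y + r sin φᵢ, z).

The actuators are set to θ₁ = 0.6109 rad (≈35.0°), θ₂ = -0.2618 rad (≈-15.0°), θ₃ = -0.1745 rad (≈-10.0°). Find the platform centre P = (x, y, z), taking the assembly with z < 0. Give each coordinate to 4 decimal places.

φ1=0.0°: virtual centre (0.3129, 0.0000, -0.0860), radius l
φ2=120.0°: virtual centre (-0.1674, 0.2900, 0.0388), radius l
arm 3 at φ=240.0°: (R−r)+L cos θ3 = 0.3377;  centre 3 = (-0.1689, -0.2925, 0.0260)
eliminate P² terms by subtracting sphere 1 from 2 and 3
linear system: -0.9606x+0.5800y = 0.0084−0.2497z; -0.9635x+-0.5850y = 0.0094−0.2242z
Cramer: x(z) = -0.0093+0.2464z;  y(z) = -0.0009-0.0225z
into |P−centre ₁|² = l²: 1.0612z² + 0.0134z + -0.1388 = 0;  Δ = 0.5895;  z = -0.3681 or 0.3554 → z<0 root = -0.3681
x = -0.0999, y = 0.0074

(-0.0999, 0.0074, -0.3681)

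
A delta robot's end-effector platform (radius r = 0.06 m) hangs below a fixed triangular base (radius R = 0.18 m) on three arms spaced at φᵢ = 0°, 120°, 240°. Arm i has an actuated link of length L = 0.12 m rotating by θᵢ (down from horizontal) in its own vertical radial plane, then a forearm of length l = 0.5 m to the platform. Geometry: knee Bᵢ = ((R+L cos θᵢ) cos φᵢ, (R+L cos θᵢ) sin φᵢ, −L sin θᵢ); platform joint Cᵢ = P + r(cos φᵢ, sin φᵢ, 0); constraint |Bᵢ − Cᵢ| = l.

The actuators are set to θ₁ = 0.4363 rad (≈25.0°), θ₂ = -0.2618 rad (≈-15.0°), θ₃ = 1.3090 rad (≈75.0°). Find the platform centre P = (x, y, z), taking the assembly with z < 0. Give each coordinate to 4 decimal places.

S1 = (0.2288·cos0.0°, 0.2288·sin0.0°, -0.0507) = (0.2288, 0.0000, -0.0507)
arm 2 at φ=120.0°: ρ2 = 0.2359;  S2 = (-0.1180, 0.2043, 0.0311)
arm 3 at φ=240.0°: ρ3 = 0.1511;  S3 = (-0.0755, -0.1308, -0.1159)
subtract pairs → two planes through P
[-0.6934 0.4086 0.1635]·P = 0.0017;  [-0.6086 -0.2616 -0.1304]·P = -0.0186
Cramer: x(z) = 0.0167-0.0244z;  y(z) = 0.0325-0.4416z
quadratic in z: (1.1956)z²+(0.0831)z+(-0.2014)=0, √Δ=0.9849 → z ∈ {-0.4466, 0.3771}; z = -0.4466 (taking z<0)
x = 0.0276, y = 0.2297

(0.0276, 0.2297, -0.4466)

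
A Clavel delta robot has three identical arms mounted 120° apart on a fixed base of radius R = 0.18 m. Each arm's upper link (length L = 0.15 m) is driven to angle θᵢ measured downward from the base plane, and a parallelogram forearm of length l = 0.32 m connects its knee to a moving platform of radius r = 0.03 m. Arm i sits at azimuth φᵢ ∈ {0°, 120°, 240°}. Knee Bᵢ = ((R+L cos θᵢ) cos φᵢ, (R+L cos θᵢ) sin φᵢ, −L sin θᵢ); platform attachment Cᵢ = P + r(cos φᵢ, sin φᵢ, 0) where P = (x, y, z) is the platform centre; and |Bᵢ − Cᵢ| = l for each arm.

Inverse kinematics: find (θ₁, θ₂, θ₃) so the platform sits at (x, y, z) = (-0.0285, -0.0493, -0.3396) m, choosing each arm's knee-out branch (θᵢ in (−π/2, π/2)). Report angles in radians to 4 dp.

rotate P by −φ1: (-0.0285, -0.0493, -0.3396)
  A cos θ + B sin θ = C:  0.1785·cos θ + -0.3396·sin θ = -0.2324
  γ=atan2(-0.3396,0.1785)=-1.0869;  ψ=arccos(-0.6058)=2.2215;  θ1=γ+ψ≈1.1347
arm 2 (φ=120.0°): x'=-0.0284, y'=0.0493
  A=0.1784, B=-0.3396, C=(l²−L²−A²−y'²−z²)/(2L)=-0.2323
  √(A²+B²)=0.3836;  θ2 = -1.0870+2.2214 ≈ 1.1344
rotate P by −φ3: (0.0569, 0.0000, -0.3396)
  e−x'=0.0931;  (l²−L²−(e−x')²−y'²−z²)/2L = -0.1470
  θ3 = atan2(B,A) + arccos(C/0.3521) = 0.6980

θ₁ = 1.1347, θ₂ = 1.1344, θ₃ = 0.6980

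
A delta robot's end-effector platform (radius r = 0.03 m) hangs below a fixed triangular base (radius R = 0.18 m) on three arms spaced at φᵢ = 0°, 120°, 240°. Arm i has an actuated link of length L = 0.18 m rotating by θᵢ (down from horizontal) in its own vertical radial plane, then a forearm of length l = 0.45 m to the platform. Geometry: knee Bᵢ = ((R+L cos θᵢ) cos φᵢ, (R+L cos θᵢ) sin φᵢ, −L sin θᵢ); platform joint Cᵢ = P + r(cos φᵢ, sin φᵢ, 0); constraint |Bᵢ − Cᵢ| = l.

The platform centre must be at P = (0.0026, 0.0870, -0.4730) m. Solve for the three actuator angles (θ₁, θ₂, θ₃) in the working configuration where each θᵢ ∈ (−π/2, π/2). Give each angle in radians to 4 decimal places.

θ₁ = 0.7857, θ₂ = 0.5238, θ₃ = 1.0474

rotate P by −φ1: (0.0026, 0.0870, -0.4730)
  e−x'=0.1474;  (l²−L²−(e−x')²−y'²−z²)/2L = -0.2303
  γ=atan2(-0.4730,0.1474)=-1.2687;  ψ=arccos(-0.4649)=2.0544;  θ1=γ+ψ≈0.7857
arm 2 (φ=120.0°): x'=0.0740, y'=-0.0458
  e−x'=0.0760;  (l²−L²−(e−x')²−y'²−z²)/2L = -0.1708
  √(A²+B²)=0.4791;  θ2 = -1.4116+1.9354 ≈ 0.5238
rotate P by −φ3: (-0.0766, -0.0412, -0.4730)
  A=0.2266, B=-0.4730, C=(l²−L²−A²−y'²−z²)/(2L)=-0.2964
  θ3 = atan2(B,A) + arccos(C/0.5245) = 1.0474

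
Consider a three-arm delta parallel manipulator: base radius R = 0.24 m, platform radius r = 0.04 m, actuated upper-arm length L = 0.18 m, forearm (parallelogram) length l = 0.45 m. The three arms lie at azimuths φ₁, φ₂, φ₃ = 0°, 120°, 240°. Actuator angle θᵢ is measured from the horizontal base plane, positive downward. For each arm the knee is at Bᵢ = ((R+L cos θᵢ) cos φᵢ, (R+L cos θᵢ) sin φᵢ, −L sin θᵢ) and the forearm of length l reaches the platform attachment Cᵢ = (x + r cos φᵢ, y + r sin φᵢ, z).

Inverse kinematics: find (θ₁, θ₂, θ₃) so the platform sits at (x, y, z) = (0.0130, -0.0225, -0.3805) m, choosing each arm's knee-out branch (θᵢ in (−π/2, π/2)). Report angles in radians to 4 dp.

rotate P by −φ1: (0.0130, -0.0225, -0.3805)
  e−x'=0.1870;  (l²−L²−(e−x')²−y'²−z²)/2L = -0.0282
  γ=atan2(-0.3805,0.1870)=-1.1140;  ψ=arccos(-0.0665)=1.6374;  θ1=γ+ψ≈0.5234
rotate P by −φ2: (-0.0260, 0.0000, -0.3805)
  A cos θ + B sin θ = C:  0.2260·cos θ + -0.3805·sin θ = -0.0715
  θ2 = atan2(B,A) + arccos(C/0.4425) = 0.6983
arm 3 (φ=240.0°): x'=0.0130, y'=0.0225
  A=0.1870, B=-0.3805, C=(l²−L²−A²−y'²−z²)/(2L)=-0.0282
  γ=atan2(-0.3805,0.1870)=-1.1140;  ψ=arccos(-0.0666)=1.6374;  θ3=γ+ψ≈0.5234

θ₁ = 0.5234, θ₂ = 0.6983, θ₃ = 0.5234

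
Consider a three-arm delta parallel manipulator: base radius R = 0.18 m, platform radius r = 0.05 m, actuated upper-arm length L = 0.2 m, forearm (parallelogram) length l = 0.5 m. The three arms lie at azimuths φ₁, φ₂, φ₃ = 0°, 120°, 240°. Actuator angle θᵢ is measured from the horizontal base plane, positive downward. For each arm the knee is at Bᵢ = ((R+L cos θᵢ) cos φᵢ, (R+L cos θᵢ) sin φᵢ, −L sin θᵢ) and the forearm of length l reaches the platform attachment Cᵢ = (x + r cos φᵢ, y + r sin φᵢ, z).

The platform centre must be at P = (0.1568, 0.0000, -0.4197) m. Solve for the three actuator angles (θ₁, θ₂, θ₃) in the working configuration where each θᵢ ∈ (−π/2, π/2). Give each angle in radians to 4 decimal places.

θ₁ = -0.2620, θ₂ = 0.6109, θ₃ = 0.6109

arm 1 (φ=0.0°): x'=0.1568, y'=0.0000
  A=-0.0268, B=-0.4197, C=(l²−L²−A²−y'²−z²)/(2L)=0.0828
  θ1 = atan2(B,A) + arccos(C/0.4206) = -0.2620
arm 2 (φ=120.0°): x'=-0.0784, y'=-0.1358
  A cos θ + B sin θ = C:  0.2084·cos θ + -0.4197·sin θ = -0.0700
  √(A²+B²)=0.4686;  θ2 = -1.1099+1.7208 ≈ 0.6109
φ3=240.0° → target in arm frame (-0.0784, 0.1358)
  A cos θ + B sin θ = C:  0.2084·cos θ + -0.4197·sin θ = -0.0700
  γ=atan2(-0.4197,0.2084)=-1.1099;  ψ=arccos(-0.1495)=1.7208;  θ3=γ+ψ≈0.6109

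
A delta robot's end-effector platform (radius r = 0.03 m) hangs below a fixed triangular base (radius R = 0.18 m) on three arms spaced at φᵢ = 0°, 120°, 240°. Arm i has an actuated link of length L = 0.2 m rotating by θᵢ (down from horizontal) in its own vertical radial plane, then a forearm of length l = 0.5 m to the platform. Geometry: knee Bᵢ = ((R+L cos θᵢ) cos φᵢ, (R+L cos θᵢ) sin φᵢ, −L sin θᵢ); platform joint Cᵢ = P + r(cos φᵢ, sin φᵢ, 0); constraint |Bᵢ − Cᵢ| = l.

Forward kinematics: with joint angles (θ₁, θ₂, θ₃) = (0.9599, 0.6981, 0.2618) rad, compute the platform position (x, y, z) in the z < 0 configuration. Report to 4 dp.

(-0.1030, -0.0748, -0.4943)

arm 1 at φ=0.0°: (R−r)+L cos θ1 = 0.2647;  centre 1 = (0.2647, 0.0000, -0.1638)
φ2=120.0°: virtual centre (-0.1516, 0.2626, -0.1286), radius l
arm 3 at φ=240.0°: (R−r)+L cos θ3 = 0.3432;  centre 3 = (-0.1716, -0.2972, -0.0518)
eliminate P² terms by subtracting sphere 1 from 2 and 3
[-0.8327 0.5252 0.0705]·P = 0.0115;  [-0.8726 -0.5944 0.2241]·P = 0.0235
Cramer: x(z) = -0.0202+0.1675z;  y(z) = -0.0100+0.1312z
quadratic in z: (1.0453)z²+(0.2296)z+(-0.1419)=0, √Δ=0.8037 → z ∈ {-0.4943, 0.2746}; z = -0.4943 (taking z<0)
x = -0.1030, y = -0.0748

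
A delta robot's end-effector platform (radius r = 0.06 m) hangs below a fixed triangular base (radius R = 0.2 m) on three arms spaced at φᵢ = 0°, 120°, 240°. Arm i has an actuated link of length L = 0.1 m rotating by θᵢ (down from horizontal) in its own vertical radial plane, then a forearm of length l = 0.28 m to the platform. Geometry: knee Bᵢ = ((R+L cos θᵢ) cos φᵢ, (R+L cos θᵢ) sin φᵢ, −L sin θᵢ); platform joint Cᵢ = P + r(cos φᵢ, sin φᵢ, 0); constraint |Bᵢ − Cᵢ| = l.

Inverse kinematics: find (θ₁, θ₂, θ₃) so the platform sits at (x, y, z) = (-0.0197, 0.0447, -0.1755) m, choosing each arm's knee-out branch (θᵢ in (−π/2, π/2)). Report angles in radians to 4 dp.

rotate P by −φ1: (-0.0197, 0.0447, -0.1755)
  A cos θ + B sin θ = C:  0.1597·cos θ + -0.1755·sin θ = 0.0505
  γ=atan2(-0.1755,0.1597)=-0.8325;  ψ=arccos(0.2128)=1.3564;  θ1=γ+ψ≈0.5239
rotate P by −φ2: (0.0486, -0.0053, -0.1755)
  A=0.0914, B=-0.1755, C=(l²−L²−A²−y'²−z²)/(2L)=0.1461
  γ=atan2(-0.1755,0.0914)=-1.0905;  ψ=arccos(0.7380)=0.7406;  θ2=γ+ψ≈-0.3499
arm 3 (φ=240.0°): x'=-0.0289, y'=-0.0394
  e−x'=0.1689;  (l²−L²−(e−x')²−y'²−z²)/2L = 0.0377
  √(A²+B²)=0.2435;  θ3 = -0.8047+1.4155 ≈ 0.6109

θ₁ = 0.5239, θ₂ = -0.3499, θ₃ = 0.6109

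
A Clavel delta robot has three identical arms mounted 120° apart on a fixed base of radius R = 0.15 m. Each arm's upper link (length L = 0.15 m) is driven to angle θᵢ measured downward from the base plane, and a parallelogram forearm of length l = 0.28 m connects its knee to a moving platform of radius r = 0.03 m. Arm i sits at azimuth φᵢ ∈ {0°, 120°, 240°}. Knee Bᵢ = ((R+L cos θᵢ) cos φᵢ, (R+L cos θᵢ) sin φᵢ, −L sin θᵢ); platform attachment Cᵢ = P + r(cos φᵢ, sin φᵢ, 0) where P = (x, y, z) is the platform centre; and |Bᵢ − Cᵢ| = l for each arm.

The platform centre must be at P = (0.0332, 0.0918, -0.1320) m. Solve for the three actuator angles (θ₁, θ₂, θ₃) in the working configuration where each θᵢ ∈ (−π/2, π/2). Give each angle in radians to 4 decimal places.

θ₁ = 0.0867, θ₂ = -0.3491, θ₃ = 1.1348

φ1=0.0° → target in arm frame (0.0332, 0.0918)
  e−x'=0.0868;  (l²−L²−(e−x')²−y'²−z²)/2L = 0.0750
  γ=atan2(-0.1320,0.0868)=-0.9891;  ψ=arccos(0.4750)=1.0758;  θ1=γ+ψ≈0.0867
rotate P by −φ2: (0.0629, -0.0747, -0.1320)
  A=0.0571, B=-0.1320, C=(l²−L²−A²−y'²−z²)/(2L)=0.0988
  γ=atan2(-0.1320,0.0571)=-1.1625;  ψ=arccos(0.6870)=0.8134;  θ2=γ+ψ≈-0.3491
φ3=240.0° → target in arm frame (-0.0961, -0.0171)
  e−x'=0.2161;  (l²−L²−(e−x')²−y'²−z²)/2L = -0.0284
  θ3 = atan2(B,A) + arccos(C/0.2532) = 1.1348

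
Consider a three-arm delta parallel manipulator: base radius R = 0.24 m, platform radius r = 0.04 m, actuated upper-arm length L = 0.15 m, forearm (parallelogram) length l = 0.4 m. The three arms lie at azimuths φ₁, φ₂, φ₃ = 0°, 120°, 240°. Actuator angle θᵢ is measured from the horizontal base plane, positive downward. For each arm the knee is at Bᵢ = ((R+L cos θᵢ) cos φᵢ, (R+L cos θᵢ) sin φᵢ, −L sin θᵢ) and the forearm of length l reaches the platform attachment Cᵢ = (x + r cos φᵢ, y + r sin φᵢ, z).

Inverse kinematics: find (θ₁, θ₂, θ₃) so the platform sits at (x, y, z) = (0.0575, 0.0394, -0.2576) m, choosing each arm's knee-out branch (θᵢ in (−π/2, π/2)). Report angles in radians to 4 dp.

θ₁ = -0.0867, θ₂ = 0.3491, θ₃ = 0.7852

arm 1 (φ=0.0°): x'=0.0575, y'=0.0394
  A cos θ + B sin θ = C:  0.1425·cos θ + -0.2576·sin θ = 0.1643
  θ1 = atan2(B,A) + arccos(C/0.2944) = -0.0867
rotate P by −φ2: (0.0054, -0.0695, -0.2576)
  A cos θ + B sin θ = C:  0.1946·cos θ + -0.2576·sin θ = 0.0948
  γ=atan2(-0.2576,0.1946)=-0.9238;  ψ=arccos(0.2935)=1.2729;  θ2=γ+ψ≈0.3491
φ3=240.0° → target in arm frame (-0.0629, 0.0301)
  A=0.2629, B=-0.2576, C=(l²−L²−A²−y'²−z²)/(2L)=0.0038
  γ=atan2(-0.2576,0.2629)=-0.7753;  ψ=arccos(0.0103)=1.5605;  θ3=γ+ψ≈0.7852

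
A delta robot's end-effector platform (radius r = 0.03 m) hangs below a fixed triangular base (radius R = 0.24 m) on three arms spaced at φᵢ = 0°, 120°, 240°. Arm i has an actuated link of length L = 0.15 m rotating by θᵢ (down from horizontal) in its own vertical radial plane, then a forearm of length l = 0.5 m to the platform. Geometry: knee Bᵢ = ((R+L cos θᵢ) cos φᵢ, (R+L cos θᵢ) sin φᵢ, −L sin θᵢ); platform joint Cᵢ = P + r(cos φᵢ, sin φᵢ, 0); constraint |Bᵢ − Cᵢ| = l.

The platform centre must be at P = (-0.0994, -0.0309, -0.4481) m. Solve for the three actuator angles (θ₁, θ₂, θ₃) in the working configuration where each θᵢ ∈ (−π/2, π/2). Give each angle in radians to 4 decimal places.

θ₁ = 1.0470, θ₂ = 0.5235, θ₃ = 0.2619

φ1=0.0° → target in arm frame (-0.0994, -0.0309)
  A cos θ + B sin θ = C:  0.3094·cos θ + -0.4481·sin θ = -0.2333
  γ=atan2(-0.4481,0.3094)=-0.9665;  ψ=arccos(-0.4284)=2.0135;  θ1=γ+ψ≈1.0470
φ2=120.0° → target in arm frame (0.0229, 0.1015)
  A=0.1871, B=-0.4481, C=(l²−L²−A²−y'²−z²)/(2L)=-0.0620
  √(A²+B²)=0.4856;  θ2 = -1.1753+1.6988 ≈ 0.5235
arm 3 (φ=240.0°): x'=0.0765, y'=-0.0706
  A=0.1335, B=-0.4481, C=(l²−L²−A²−y'²−z²)/(2L)=0.0129
  √(A²+B²)=0.4676;  θ3 = -1.2812+1.5431 ≈ 0.2619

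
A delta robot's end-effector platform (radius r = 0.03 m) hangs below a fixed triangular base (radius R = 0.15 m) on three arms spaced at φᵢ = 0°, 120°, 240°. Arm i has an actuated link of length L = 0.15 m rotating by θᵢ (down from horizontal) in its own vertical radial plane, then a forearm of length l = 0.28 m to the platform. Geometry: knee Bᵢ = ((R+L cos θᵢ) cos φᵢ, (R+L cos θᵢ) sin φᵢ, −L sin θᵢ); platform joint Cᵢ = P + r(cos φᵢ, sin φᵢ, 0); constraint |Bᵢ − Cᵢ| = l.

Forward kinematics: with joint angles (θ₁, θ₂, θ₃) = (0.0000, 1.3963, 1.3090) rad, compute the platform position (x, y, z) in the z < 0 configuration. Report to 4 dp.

arm 1 at φ=0.0°: (R−r)+L cos θ1 = 0.2700;  O1 = (0.2700, 0.0000, 0.0000)
O2 = (0.1460·cos120.0°, 0.1460·sin120.0°, -0.1477) = (-0.0730, 0.1265, -0.1477)
O3 = (0.1588·cos240.0°, 0.1588·sin240.0°, -0.1449) = (-0.0794, -0.1375, -0.1449)
|O₂|²−|O₁|² = -0.0297;  |O₃|²−|O₁|² = -0.0267
plane₁₂: -0.6860x+0.2530y+-0.2954z = -0.0297
det = 0.3655;  x = 0.0409+-0.4229z,  y = -0.0068+0.0210z
into |P−O₁|² = l²: 1.1793z² + 0.1935z + -0.0258 = 0;  Δ = 0.1594;  z = -0.2513 or 0.0872 → z<0 root = -0.2513
x = 0.1471, y = -0.0121

(0.1471, -0.0121, -0.2513)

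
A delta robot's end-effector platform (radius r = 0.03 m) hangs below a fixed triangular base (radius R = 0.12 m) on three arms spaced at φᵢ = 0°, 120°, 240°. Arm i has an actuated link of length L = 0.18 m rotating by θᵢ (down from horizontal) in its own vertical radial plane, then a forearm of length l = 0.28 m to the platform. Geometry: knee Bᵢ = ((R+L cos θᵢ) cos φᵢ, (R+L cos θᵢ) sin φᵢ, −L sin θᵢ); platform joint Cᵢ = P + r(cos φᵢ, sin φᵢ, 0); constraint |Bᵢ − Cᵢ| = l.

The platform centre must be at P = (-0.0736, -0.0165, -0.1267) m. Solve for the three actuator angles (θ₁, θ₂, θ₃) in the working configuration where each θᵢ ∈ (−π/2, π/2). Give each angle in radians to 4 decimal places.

θ₁ = 0.8728, θ₂ = 0.0877, θ₃ = -0.2623

rotate P by −φ1: (-0.0736, -0.0165, -0.1267)
  A cos θ + B sin θ = C:  0.1636·cos θ + -0.1267·sin θ = 0.0081
  γ=atan2(-0.1267,0.1636)=-0.6590;  ψ=arccos(0.0391)=1.5317;  θ1=γ+ψ≈0.8728
arm 2 (φ=120.0°): x'=0.0225, y'=0.0720
  e−x'=0.0675;  (l²−L²−(e−x')²−y'²−z²)/2L = 0.0561
  θ2 = atan2(B,A) + arccos(C/0.1436) = 0.0877
φ3=240.0° → target in arm frame (0.0511, -0.0555)
  A=0.0389, B=-0.1267, C=(l²−L²−A²−y'²−z²)/(2L)=0.0704
  √(A²+B²)=0.1325;  θ3 = -1.2728+1.0106 ≈ -0.2623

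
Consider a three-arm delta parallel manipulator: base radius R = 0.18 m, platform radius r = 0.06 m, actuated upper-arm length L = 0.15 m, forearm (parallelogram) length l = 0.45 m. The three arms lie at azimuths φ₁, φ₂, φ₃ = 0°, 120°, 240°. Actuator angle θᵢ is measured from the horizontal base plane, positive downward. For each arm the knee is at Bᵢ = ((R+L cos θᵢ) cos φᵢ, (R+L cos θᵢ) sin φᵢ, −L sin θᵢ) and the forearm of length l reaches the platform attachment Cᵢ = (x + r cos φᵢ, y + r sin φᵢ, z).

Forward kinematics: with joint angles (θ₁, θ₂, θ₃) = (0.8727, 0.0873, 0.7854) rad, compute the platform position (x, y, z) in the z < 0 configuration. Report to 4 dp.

φ1=0.0°: virtual centre (0.2164, 0.0000, -0.1149), radius l
centre 2 = (0.2694·cos120.0°, 0.2694·sin120.0°, -0.0131) = (-0.1347, 0.2333, -0.0131)
centre 3 = (0.2261·cos240.0°, 0.2261·sin240.0°, -0.1061) = (-0.1130, -0.1958, -0.1061)
|centre ₂|²−|centre ₁|² = 0.0127;  |centre ₃|²−|centre ₁|² = 0.0023
plane₁₂: -0.7023x+0.4667y+0.2037z = 0.0127
Cramer: x(z) = -0.0104+0.1511z;  y(z) = 0.0116-0.2091z
quadratic in z: (1.0665)z²+(0.1564)z+(-0.1377)=0, √Δ=0.7823 → z ∈ {-0.4401, 0.2934}; z = -0.4401 (taking z<0)
x = -0.0769, y = 0.1036

(-0.0769, 0.1036, -0.4401)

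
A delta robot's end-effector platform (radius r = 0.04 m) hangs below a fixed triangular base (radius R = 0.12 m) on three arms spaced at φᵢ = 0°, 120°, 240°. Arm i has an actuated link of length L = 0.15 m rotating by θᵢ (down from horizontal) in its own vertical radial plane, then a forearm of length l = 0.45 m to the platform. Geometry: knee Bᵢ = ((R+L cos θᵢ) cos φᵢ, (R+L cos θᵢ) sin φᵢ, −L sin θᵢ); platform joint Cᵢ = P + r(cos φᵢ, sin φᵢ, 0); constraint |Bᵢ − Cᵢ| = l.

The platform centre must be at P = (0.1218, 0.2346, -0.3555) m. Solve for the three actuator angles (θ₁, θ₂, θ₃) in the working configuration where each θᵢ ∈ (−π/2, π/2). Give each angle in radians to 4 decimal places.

φ1=0.0° → target in arm frame (0.1218, 0.2346)
  A cos θ + B sin θ = C:  -0.0418·cos θ + -0.3555·sin θ = -0.0105
  γ=atan2(-0.3555,-0.0418)=-1.6878;  ψ=arccos(-0.0295)=1.6003;  θ1=γ+ψ≈-0.0876
arm 2 (φ=120.0°): x'=0.1423, y'=-0.2228
  A=-0.0623, B=-0.3555, C=(l²−L²−A²−y'²−z²)/(2L)=0.0004
  γ=atan2(-0.3555,-0.0623)=-1.7442;  ψ=arccos(0.0010)=1.5698;  θ2=γ+ψ≈-0.1744
φ3=240.0° → target in arm frame (-0.2641, -0.0118)
  e−x'=0.3441;  (l²−L²−(e−x')²−y'²−z²)/2L = -0.2163
  √(A²+B²)=0.4947;  θ3 = -0.8017+2.0234 ≈ 1.2216

θ₁ = -0.0876, θ₂ = -0.1744, θ₃ = 1.2216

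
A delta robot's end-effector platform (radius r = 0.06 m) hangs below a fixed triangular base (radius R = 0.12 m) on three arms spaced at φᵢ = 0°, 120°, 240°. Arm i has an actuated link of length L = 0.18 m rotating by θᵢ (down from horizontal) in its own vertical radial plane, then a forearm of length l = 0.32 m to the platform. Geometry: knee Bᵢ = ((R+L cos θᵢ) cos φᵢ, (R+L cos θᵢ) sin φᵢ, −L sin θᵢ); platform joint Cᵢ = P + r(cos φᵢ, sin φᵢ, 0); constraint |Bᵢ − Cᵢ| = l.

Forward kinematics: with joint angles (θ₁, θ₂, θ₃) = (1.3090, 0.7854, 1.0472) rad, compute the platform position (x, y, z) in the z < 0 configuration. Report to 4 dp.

centre 1 = (0.1066·cos0.0°, 0.1066·sin0.0°, -0.1739) = (0.1066, 0.0000, -0.1739)
φ2=120.0°: virtual centre (-0.0936, 0.1622, -0.1273), radius l
arm 3 at φ=240.0°: (R−r)+L cos θ3 = 0.1500;  centre 3 = (-0.0750, -0.1299, -0.1559)
|centre ₂|²−|centre ₁|² = 0.0097;  |centre ₃|²−|centre ₁|² = 0.0052
plane₁₂: -0.4005x+0.3244y+0.0932z = 0.0097
det = 0.2218;  x = -0.0190+0.1617z,  y = 0.0064+-0.0876z
into |P−centre ₁|² = l²: 1.0338z² + 0.3060z + -0.0564 = 0;  Δ = 0.3267;  z = -0.4244 or 0.1285 → z<0 root = -0.4244
x = -0.0876, y = 0.0436

(-0.0876, 0.0436, -0.4244)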